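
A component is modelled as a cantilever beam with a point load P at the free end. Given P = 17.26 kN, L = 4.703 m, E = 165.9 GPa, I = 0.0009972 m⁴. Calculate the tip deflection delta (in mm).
Model: a cantilever beam with a point load P at the free end, so delta = (P·L^3) / (3·E·I).
Convert to SI units:
  P = 17.26 kN = 17260 N
  E = 165.9 GPa = 1.659 × 10¹¹ Pa
Substitute:
  delta = (17260 × 4.703^3) / (3 × (1.659 × 10¹¹) × 0.0009972)
  delta = 0.003618 m
Convert: delta = 0.003618 m = 3.618 mm
Final answer: delta = 3.618 mm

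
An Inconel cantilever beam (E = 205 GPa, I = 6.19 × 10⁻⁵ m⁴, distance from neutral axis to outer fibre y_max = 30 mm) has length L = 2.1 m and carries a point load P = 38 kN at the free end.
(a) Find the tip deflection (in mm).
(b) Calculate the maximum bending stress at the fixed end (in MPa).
(a) Tip deflection of a cantilever with an end point load: δ = P·L^3 / (3·E·I). Convert P = 38 kN = 38000 N, E = 205 GPa = 2.05 × 10¹¹ Pa.
  δ = (38000 × 2.1^3) / (3 × (2.05 × 10¹¹) × (6.19 × 10⁻⁵)) = 0.009244 m = 9.244 mm
(b) Maximum bending moment at the fixed end: M = P·L = 38000 × 2.1 = 79800 N·m. Convert y_max = 30 mm = 0.03 m.
  σ = M·y_max / I = (79800 × 0.03) / (6.19 × 10⁻⁵) = 3.868 × 10⁷ Pa = 38.68 MPa
Final answer: (a) δ = 9.244 mm, (b) σ = 38.68 MPa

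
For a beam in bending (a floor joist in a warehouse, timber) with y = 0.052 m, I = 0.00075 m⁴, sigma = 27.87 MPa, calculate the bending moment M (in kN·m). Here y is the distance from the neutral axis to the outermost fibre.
Model: a beam in bending, so sigma = (M·y) / I.
Solve for M: M = (sigma·I) / y.
Convert to SI units:
  sigma = 27.87 MPa = 2.787 × 10⁷ Pa
Substitute:
  M = ((2.787 × 10⁷) × 0.00075) / 0.052
  M = 402000 N·m
Convert: M = 402000 N·m = 402 kN·m
Final answer: M = 402 kN·m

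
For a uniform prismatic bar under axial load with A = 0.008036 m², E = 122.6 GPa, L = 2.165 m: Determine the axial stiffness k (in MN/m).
Model: a uniform prismatic bar under axial load, so k = (A·E) / L.
Convert to SI units:
  E = 122.6 GPa = 1.226 × 10¹¹ Pa
Substitute:
  k = (0.008036 × (1.226 × 10¹¹)) / 2.165
  k = 4.551 × 10⁸ N/m
Convert: k = 4.551 × 10⁸ N/m = 455.1 MN/m
Final answer: k = 455.1 MN/m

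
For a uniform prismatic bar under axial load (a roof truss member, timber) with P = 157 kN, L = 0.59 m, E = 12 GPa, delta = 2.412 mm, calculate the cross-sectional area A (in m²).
Model: a uniform prismatic bar under axial load, so delta = (P·L) / (A·E).
Solve for A: A = (P·L) / (delta·E).
Convert to SI units:
  P = 157 kN = 157000 N
  E = 12 GPa = 1.2 × 10¹⁰ Pa
  delta = 2.412 mm = 0.002412 m
Substitute:
  A = (157000 × 0.59) / (0.002412 × (1.2 × 10¹⁰))
  A = 0.0032 m²
Final answer: A = 0.0032 m²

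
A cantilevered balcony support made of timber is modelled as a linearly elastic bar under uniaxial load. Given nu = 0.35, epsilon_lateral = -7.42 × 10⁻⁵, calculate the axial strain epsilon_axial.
Model: a linearly elastic bar under uniaxial load, so epsilon_lateral = -nu·epsilon_axial.
Solve for epsilon_axial: epsilon_axial = -epsilon_lateral / nu.
Substitute:
  epsilon_axial = -(-7.42 × 10⁻⁵) / 0.35
  epsilon_axial = 0.000212
Final answer: epsilon_axial = 0.000212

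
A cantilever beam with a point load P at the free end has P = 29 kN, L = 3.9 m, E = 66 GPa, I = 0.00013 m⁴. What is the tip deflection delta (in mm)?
Model: a cantilever beam with a point load P at the free end, so delta = (P·L^3) / (3·E·I).
Convert to SI units:
  P = 29 kN = 29000 N
  E = 66 GPa = 6.6 × 10¹⁰ Pa
Substitute:
  delta = (29000 × 3.9^3) / (3 × (6.6 × 10¹⁰) × 0.00013)
  delta = 0.06683 m
Convert: delta = 0.06683 m = 66.83 mm
Final answer: delta = 66.83 mm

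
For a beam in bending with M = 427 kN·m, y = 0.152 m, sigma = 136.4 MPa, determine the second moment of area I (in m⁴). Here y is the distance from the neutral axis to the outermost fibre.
Model: a beam in bending, so sigma = (M·y) / I.
Solve for I: I = (M·y) / sigma.
Convert to SI units:
  M = 427 kN·m = 427000 N·m
  sigma = 136.4 MPa = 1.364 × 10⁸ Pa
Substitute:
  I = (427000 × 0.152) / (1.364 × 10⁸)
  I = 0.0004758 m⁴
Final answer: I = 0.0004758 m⁴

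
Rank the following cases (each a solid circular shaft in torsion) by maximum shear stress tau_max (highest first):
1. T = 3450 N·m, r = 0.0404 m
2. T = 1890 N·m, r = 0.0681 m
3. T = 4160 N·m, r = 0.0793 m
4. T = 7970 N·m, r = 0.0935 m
Model: a solid circular shaft in torsion, so tau_max = (2·T) / (π·r^3) (SI units).
  Case 1: tau_max = (2 × 3450) / (π × 0.0404^3) = 3.331 × 10⁷ Pa = 33.31 MPa
  Case 2: tau_max = (2 × 1890) / (π × 0.0681^3) = 3.81 × 10⁶ Pa = 3.81 MPa
  Case 3: tau_max = (2 × 4160) / (π × 0.0793^3) = 5.311 × 10⁶ Pa = 5.311 MPa
  Case 4: tau_max = (2 × 7970) / (π × 0.0935^3) = 6.207 × 10⁶ Pa = 6.207 MPa
Ordering: 33.31 MPa (case 1) > 6.207 MPa (case 4) > 5.311 MPa (case 3) > 3.81 MPa (case 2)
Final answer: 1, 4, 3, 2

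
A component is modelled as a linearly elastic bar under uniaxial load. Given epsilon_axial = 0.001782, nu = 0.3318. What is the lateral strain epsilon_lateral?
Model: a linearly elastic bar under uniaxial load, so epsilon_lateral = -nu·epsilon_axial.
Substitute:
  epsilon_lateral = -(0.3318 × 0.001782)
  epsilon_lateral = -0.0005913
Final answer: epsilon_lateral = -0.0005913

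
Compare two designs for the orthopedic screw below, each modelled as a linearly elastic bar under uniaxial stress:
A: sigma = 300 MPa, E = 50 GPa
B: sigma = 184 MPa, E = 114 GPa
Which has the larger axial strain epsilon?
Model: a linearly elastic bar under uniaxial stress, so epsilon = sigma / E (SI units).
  A: epsilon = (3 × 10⁸) / (5 × 10¹⁰) = 0.006
  B: epsilon = (1.84 × 10⁸) / (1.14 × 10¹¹) = 0.001614
0.006 > 0.001614, so A is larger.
Final answer: A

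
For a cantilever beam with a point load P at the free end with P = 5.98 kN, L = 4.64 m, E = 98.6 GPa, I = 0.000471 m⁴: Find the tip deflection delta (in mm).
Model: a cantilever beam with a point load P at the free end, so delta = (P·L^3) / (3·E·I).
Convert to SI units:
  P = 5.98 kN = 5980 N
  E = 98.6 GPa = 9.86 × 10¹⁰ Pa
Substitute:
  delta = (5980 × 4.64^3) / (3 × (9.86 × 10¹⁰) × 0.000471)
  delta = 0.004288 m
Convert: delta = 0.004288 m = 4.288 mm
Final answer: delta = 4.288 mm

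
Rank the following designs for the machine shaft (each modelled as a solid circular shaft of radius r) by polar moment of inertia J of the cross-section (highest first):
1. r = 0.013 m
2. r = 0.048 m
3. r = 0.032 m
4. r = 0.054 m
Model: a solid circular shaft of radius r, so J = (π·r^4) / 2 (SI units).
  Case 1: J = (π × 0.013^4) / 2 = 4.486 × 10⁻⁸ m⁴
  Case 2: J = (π × 0.048^4) / 2 = 8.338 × 10⁻⁶ m⁴
  Case 3: J = (π × 0.032^4) / 2 = 1.647 × 10⁻⁶ m⁴
  Case 4: J = (π × 0.054^4) / 2 = 1.336 × 10⁻⁵ m⁴
Ordering: 1.336 × 10⁻⁵ m⁴ (case 4) > 8.338 × 10⁻⁶ m⁴ (case 2) > 1.647 × 10⁻⁶ m⁴ (case 3) > 4.486 × 10⁻⁸ m⁴ (case 1)
Final answer: 4, 2, 3, 1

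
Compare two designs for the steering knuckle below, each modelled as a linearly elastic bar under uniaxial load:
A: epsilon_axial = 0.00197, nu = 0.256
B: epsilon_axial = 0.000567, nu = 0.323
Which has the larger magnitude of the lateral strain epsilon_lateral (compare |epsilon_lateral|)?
Model: a linearly elastic bar under uniaxial load, so epsilon_lateral = -nu·epsilon_axial (SI units).
  A: epsilon_lateral = -(0.256 × 0.00197) = -0.0005043
  B: epsilon_lateral = -(0.323 × 0.000567) = -0.0001831
|epsilon_lateral|: A = 0.0005043, B = 0.0001831, so A is larger in magnitude.
Final answer: A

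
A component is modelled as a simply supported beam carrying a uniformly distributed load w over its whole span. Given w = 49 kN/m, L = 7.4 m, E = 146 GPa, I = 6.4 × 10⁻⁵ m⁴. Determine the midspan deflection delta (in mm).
Model: a simply supported beam carrying a uniformly distributed load w over its whole span, so delta = (5·w·L^4) / (384·E·I).
Convert to SI units:
  w = 49 kN/m = 49000 N/m
  E = 146 GPa = 1.46 × 10¹¹ Pa
Substitute:
  delta = (5 × 49000 × 7.4^4) / (384 × (1.46 × 10¹¹) × (6.4 × 10⁻⁵))
  delta = 0.2048 m
Convert: delta = 0.2048 m = 204.8 mm
Final answer: delta = 204.8 mm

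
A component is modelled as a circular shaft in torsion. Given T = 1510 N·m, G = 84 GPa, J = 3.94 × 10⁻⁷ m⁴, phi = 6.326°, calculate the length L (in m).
Model: a circular shaft in torsion, so phi = (T·L) / (G·J).
Solve for L: L = (phi·G·J) / T.
Convert to SI units:
  G = 84 GPa = 8.4 × 10¹⁰ Pa
  phi = 6.326° = 0.1104 rad
Substitute:
  L = (0.1104 × (8.4 × 10¹⁰) × (3.94 × 10⁻⁷)) / 1510
  L = 2.42 m
Final answer: L = 2.42 m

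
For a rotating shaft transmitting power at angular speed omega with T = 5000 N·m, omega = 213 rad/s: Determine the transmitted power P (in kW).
Model: a rotating shaft transmitting power at angular speed omega, so P = T·omega.
Substitute:
  P = 5000 × 213
  P = 1.065 × 10⁶ W
Convert: P = 1.065 × 10⁶ W = 1065 kW
Final answer: P = 1065 kW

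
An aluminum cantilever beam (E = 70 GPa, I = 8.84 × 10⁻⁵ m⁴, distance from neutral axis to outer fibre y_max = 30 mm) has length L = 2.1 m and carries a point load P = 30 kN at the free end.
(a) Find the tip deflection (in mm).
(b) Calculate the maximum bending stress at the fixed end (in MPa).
(a) Tip deflection of a cantilever with an end point load: δ = P·L^3 / (3·E·I). Convert P = 30 kN = 30000 N, E = 70 GPa = 7 × 10¹⁰ Pa.
  δ = (30000 × 2.1^3) / (3 × (7 × 10¹⁰) × (8.84 × 10⁻⁵)) = 0.01497 m = 14.97 mm
(b) Maximum bending moment at the fixed end: M = P·L = 30000 × 2.1 = 63000 N·m. Convert y_max = 30 mm = 0.03 m.
  σ = M·y_max / I = (63000 × 0.03) / (8.84 × 10⁻⁵) = 2.138 × 10⁷ Pa = 21.38 MPa
Final answer: (a) δ = 14.97 mm, (b) σ = 21.38 MPa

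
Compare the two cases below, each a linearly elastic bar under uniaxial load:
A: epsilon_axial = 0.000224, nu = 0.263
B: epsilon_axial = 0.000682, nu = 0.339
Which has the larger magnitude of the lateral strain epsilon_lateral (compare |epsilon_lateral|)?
Model: a linearly elastic bar under uniaxial load, so epsilon_lateral = -nu·epsilon_axial (SI units).
  A: epsilon_lateral = -(0.263 × 0.000224) = -5.891 × 10⁻⁵
  B: epsilon_lateral = -(0.339 × 0.000682) = -0.0002312
|epsilon_lateral|: A = 5.891 × 10⁻⁵, B = 0.0002312, so B is larger in magnitude.
Final answer: B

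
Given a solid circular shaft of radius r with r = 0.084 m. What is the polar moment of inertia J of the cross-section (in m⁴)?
Model: a solid circular shaft of radius r, so J = (π·r^4) / 2.
Substitute:
  J = (π × 0.084^4) / 2
  J = 7.821 × 10⁻⁵ m⁴
Final answer: J = 7.821 × 10⁻⁵ m⁴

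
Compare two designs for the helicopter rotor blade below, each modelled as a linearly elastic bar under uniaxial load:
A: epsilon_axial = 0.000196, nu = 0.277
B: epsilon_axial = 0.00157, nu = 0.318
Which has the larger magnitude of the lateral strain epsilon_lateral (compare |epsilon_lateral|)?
Model: a linearly elastic bar under uniaxial load, so epsilon_lateral = -nu·epsilon_axial (SI units).
  A: epsilon_lateral = -(0.277 × 0.000196) = -5.429 × 10⁻⁵
  B: epsilon_lateral = -(0.318 × 0.00157) = -0.0004993
|epsilon_lateral|: A = 5.429 × 10⁻⁵, B = 0.0004993, so B is larger in magnitude.
Final answer: B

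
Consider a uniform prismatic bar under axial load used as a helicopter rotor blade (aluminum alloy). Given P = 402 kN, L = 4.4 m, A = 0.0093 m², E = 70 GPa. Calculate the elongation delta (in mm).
Model: a uniform prismatic bar under axial load, so delta = (P·L) / (A·E).
Convert to SI units:
  P = 402 kN = 402000 N
  E = 70 GPa = 7 × 10¹⁰ Pa
Substitute:
  delta = (402000 × 4.4) / (0.0093 × (7 × 10¹⁰))
  delta = 0.002717 m
Convert: delta = 0.002717 m = 2.717 mm
Final answer: delta = 2.717 mm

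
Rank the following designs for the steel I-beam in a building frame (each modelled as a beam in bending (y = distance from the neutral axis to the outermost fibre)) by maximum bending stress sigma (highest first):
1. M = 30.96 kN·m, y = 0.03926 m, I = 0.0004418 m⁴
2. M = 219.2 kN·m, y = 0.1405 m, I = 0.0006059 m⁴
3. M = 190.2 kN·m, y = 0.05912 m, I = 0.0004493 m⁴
Model: a beam in bending (y = distance from the neutral axis to the outermost fibre), so sigma = (M·y) / I (SI units).
  Case 1: sigma = (30960 × 0.03926) / 0.0004418 = 2.751 × 10⁶ Pa = 2.751 MPa
  Case 2: sigma = (219200 × 0.1405) / 0.0006059 = 5.083 × 10⁷ Pa = 50.83 MPa
  Case 3: sigma = (190200 × 0.05912) / 0.0004493 = 2.503 × 10⁷ Pa = 25.03 MPa
Ordering: 50.83 MPa (case 2) > 25.03 MPa (case 3) > 2.751 MPa (case 1)
Final answer: 2, 3, 1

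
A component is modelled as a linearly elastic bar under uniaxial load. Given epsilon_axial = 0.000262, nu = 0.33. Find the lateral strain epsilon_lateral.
Model: a linearly elastic bar under uniaxial load, so epsilon_lateral = -nu·epsilon_axial.
Substitute:
  epsilon_lateral = -(0.33 × 0.000262)
  epsilon_lateral = -8.646 × 10⁻⁵
Final answer: epsilon_lateral = -8.646 × 10⁻⁵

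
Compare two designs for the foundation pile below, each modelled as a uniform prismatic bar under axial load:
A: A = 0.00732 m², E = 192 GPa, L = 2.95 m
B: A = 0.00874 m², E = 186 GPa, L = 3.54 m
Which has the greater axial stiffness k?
Model: a uniform prismatic bar under axial load, so k = (A·E) / L (SI units).
  A: k = (0.00732 × (1.92 × 10¹¹)) / 2.95 = 4.764 × 10⁸ N/m = 476.4 MN/m
  B: k = (0.00874 × (1.86 × 10¹¹)) / 3.54 = 4.592 × 10⁸ N/m = 459.2 MN/m
476.4 MN/m > 459.2 MN/m, so A is larger.
Final answer: A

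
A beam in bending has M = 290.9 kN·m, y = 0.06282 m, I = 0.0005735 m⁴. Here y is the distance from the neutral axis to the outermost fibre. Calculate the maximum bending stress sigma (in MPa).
Model: a beam in bending, so sigma = (M·y) / I.
Convert to SI units:
  M = 290.9 kN·m = 290900 N·m
Substitute:
  sigma = (290900 × 0.06282) / 0.0005735
  sigma = 3.186 × 10⁷ Pa
Convert: sigma = 3.186 × 10⁷ Pa = 31.86 MPa
Final answer: sigma = 31.86 MPa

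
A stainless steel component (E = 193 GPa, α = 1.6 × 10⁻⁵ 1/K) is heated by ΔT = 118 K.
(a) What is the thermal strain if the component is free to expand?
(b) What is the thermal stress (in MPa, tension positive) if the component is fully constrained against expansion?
(a) Free thermal strain ε_th = α·ΔT = (1.6 × 10⁻⁵) × 118 = 0.001888
(b) Fully constrained, the expansion is suppressed, so σ = -E·α·ΔT. Convert E = 193 GPa = 1.93 × 10¹¹ Pa.
  σ = -(1.93 × 10¹¹) × (1.6 × 10⁻⁵) × 118 = -3.644 × 10⁸ Pa = -364.4 MPa (compressive)
Final answer: (a) ε_th = 0.001888, (b) σ = -364.4 MPa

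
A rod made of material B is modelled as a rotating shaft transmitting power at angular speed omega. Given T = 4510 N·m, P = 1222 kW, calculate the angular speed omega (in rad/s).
Model: a rotating shaft transmitting power at angular speed omega, so P = T·omega.
Solve for omega: omega = P / T.
Convert to SI units:
  P = 1222 kW = 1.222 × 10⁶ W
Substitute:
  omega = (1.222 × 10⁶) / 4510
  omega = 271 rad/s
Final answer: omega = 271 rad/s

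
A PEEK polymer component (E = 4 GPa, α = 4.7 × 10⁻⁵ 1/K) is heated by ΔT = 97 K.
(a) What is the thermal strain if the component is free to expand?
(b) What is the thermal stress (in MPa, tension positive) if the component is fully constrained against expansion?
(a) Free thermal strain ε_th = α·ΔT = (4.7 × 10⁻⁵) × 97 = 0.004559
(b) Fully constrained, the expansion is suppressed, so σ = -E·α·ΔT. Convert E = 4 GPa = 4 × 10⁹ Pa.
  σ = -(4 × 10⁹) × (4.7 × 10⁻⁵) × 97 = -1.824 × 10⁷ Pa = -18.24 MPa (compressive)
Final answer: (a) ε_th = 0.004559, (b) σ = -18.24 MPa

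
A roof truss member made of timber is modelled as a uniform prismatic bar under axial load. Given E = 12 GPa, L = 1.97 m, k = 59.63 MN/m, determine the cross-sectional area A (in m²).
Model: a uniform prismatic bar under axial load, so k = (A·E) / L.
Solve for A: A = (k·L) / E.
Convert to SI units:
  E = 12 GPa = 1.2 × 10¹⁰ Pa
  k = 59.63 MN/m = 5.963 × 10⁷ N/m
Substitute:
  A = ((5.963 × 10⁷) × 1.97) / (1.2 × 10¹⁰)
  A = 0.009789 m²
Final answer: A = 0.009789 m²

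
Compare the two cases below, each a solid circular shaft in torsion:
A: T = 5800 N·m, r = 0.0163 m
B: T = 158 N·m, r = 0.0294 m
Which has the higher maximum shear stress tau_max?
Model: a solid circular shaft in torsion, so tau_max = (2·T) / (π·r^3) (SI units).
  A: tau_max = (2 × 5800) / (π × 0.0163^3) = 8.526 × 10⁸ Pa = 852.6 MPa
  B: tau_max = (2 × 158) / (π × 0.0294^3) = 3.958 × 10⁶ Pa = 3.958 MPa
852.6 MPa > 3.958 MPa, so A is larger.
Final answer: A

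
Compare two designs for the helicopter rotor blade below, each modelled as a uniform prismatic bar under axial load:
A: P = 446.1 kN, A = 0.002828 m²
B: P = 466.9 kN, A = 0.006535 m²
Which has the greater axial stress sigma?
Model: a uniform prismatic bar under axial load, so sigma = P / A (SI units).
  A: sigma = 446100 / 0.002828 = 1.577 × 10⁸ Pa = 157.7 MPa
  B: sigma = 466900 / 0.006535 = 7.145 × 10⁷ Pa = 71.45 MPa
157.7 MPa > 71.45 MPa, so A is larger.
Final answer: A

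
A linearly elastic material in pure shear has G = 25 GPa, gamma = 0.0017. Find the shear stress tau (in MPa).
Model: a linearly elastic material in pure shear, so tau = G·gamma.
Convert to SI units:
  G = 25 GPa = 2.5 × 10¹⁰ Pa
Substitute:
  tau = (2.5 × 10¹⁰) × 0.0017
  tau = 4.25 × 10⁷ Pa
Convert: tau = 4.25 × 10⁷ Pa = 42.5 MPa
Final answer: tau = 42.5 MPa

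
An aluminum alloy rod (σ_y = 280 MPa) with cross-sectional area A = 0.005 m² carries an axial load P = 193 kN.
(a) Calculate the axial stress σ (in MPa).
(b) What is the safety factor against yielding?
(a) Axial stress σ = P/A. Convert P = 193 kN = 193000 N.
  σ = 193000 / 0.005 = 3.86 × 10⁷ Pa = 38.6 MPa
(b) Safety factor SF = σ_y/σ = 280 / 38.6 = 7.254
Final answer: (a) σ = 38.6 MPa, (b) SF = 7.254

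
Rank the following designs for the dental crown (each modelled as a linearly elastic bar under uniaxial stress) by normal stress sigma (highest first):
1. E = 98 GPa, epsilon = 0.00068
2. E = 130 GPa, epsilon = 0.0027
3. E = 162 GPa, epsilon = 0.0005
Model: a linearly elastic bar under uniaxial stress, so sigma = E·epsilon (SI units).
  Case 1: sigma = (9.8 × 10¹⁰) × 0.00068 = 6.664 × 10⁷ Pa = 66.64 MPa
  Case 2: sigma = (1.3 × 10¹¹) × 0.0027 = 3.51 × 10⁸ Pa = 351 MPa
  Case 3: sigma = (1.62 × 10¹¹) × 0.0005 = 8.1 × 10⁷ Pa = 81 MPa
Ordering: 351 MPa (case 2) > 81 MPa (case 3) > 66.64 MPa (case 1)
Final answer: 2, 3, 1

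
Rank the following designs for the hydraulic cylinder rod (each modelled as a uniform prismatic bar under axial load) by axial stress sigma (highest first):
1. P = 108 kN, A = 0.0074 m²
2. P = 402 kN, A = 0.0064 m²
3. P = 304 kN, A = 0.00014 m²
Model: a uniform prismatic bar under axial load, so sigma = P / A (SI units).
  Case 1: sigma = 108000 / 0.0074 = 1.459 × 10⁷ Pa = 14.59 MPa
  Case 2: sigma = 402000 / 0.0064 = 6.281 × 10⁷ Pa = 62.81 MPa
  Case 3: sigma = 304000 / 0.00014 = 2.171 × 10⁹ Pa = 2171 MPa
Ordering: 2171 MPa (case 3) > 62.81 MPa (case 2) > 14.59 MPa (case 1)
Final answer: 3, 2, 1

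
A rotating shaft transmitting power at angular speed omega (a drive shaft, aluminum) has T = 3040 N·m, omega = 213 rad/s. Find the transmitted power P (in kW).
Model: a rotating shaft transmitting power at angular speed omega, so P = T·omega.
Substitute:
  P = 3040 × 213
  P = 647500 W
Convert: P = 647500 W = 647.5 kW
Final answer: P = 647.5 kW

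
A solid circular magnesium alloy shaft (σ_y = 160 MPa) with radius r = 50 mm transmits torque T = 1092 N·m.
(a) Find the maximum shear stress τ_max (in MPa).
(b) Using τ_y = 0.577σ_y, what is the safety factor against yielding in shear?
(a) For a solid circular shaft, τ_max = T·r/J with J = π·r^4/2, i.e. τ_max = 2·T / (π·r^3). Convert r = 50 mm = 0.05 m.
  τ_max = (2 × 1092) / (π × 0.05^3) = 5.562 × 10⁶ Pa = 5.562 MPa
(b) τ_y = 0.577 × 160 = 92.32 MPa
  SF = τ_y/τ_max = 92.32 / 5.562 = 16.6
Final answer: (a) τ_max = 5.562 MPa, (b) SF = 16.6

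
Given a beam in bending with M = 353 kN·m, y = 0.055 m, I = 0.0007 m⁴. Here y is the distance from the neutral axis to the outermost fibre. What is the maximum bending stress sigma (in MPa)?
Model: a beam in bending, so sigma = (M·y) / I.
Convert to SI units:
  M = 353 kN·m = 353000 N·m
Substitute:
  sigma = (353000 × 0.055) / 0.0007
  sigma = 2.774 × 10⁷ Pa
Convert: sigma = 2.774 × 10⁷ Pa = 27.74 MPa
Final answer: sigma = 27.74 MPa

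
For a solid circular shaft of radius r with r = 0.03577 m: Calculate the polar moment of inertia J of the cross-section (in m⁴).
Model: a solid circular shaft of radius r, so J = (π·r^4) / 2.
Substitute:
  J = (π × 0.03577^4) / 2
  J = 2.572 × 10⁻⁶ m⁴
Final answer: J = 2.572 × 10⁻⁶ m⁴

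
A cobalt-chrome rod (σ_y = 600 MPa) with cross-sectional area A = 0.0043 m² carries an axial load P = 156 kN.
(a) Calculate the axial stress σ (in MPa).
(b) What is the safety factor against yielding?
(a) Axial stress σ = P/A. Convert P = 156 kN = 156000 N.
  σ = 156000 / 0.0043 = 3.628 × 10⁷ Pa = 36.28 MPa
(b) Safety factor SF = σ_y/σ = 600 / 36.28 = 16.54
Final answer: (a) σ = 36.28 MPa, (b) SF = 16.54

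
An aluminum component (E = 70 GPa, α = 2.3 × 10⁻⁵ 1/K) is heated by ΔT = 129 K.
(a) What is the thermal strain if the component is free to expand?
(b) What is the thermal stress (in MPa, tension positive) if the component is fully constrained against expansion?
(a) Free thermal strain ε_th = α·ΔT = (2.3 × 10⁻⁵) × 129 = 0.002967
(b) Fully constrained, the expansion is suppressed, so σ = -E·α·ΔT. Convert E = 70 GPa = 7 × 10¹⁰ Pa.
  σ = -(7 × 10¹⁰) × (2.3 × 10⁻⁵) × 129 = -2.077 × 10⁸ Pa = -207.7 MPa (compressive)
Final answer: (a) ε_th = 0.002967, (b) σ = -207.7 MPa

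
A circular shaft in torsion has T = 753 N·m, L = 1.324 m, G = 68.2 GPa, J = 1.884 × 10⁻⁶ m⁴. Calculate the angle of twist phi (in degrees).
Model: a circular shaft in torsion, so phi = (T·L) / (G·J).
Convert to SI units:
  G = 68.2 GPa = 6.82 × 10¹⁰ Pa
Substitute:
  phi = (753 × 1.324) / ((6.82 × 10¹⁰) × (1.884 × 10⁻⁶))
  phi = 0.007759 rad
Convert to degrees: phi = 0.007759 × 180/π = 0.4446°
Final answer: phi = 0.4446°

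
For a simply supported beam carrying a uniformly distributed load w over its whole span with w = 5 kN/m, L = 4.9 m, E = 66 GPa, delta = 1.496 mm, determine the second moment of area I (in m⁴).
Model: a simply supported beam carrying a uniformly distributed load w over its whole span, so delta = (5·w·L^4) / (384·E·I).
Solve for I: I = (5·w·L^4) / (384·delta·E).
Convert to SI units:
  w = 5 kN/m = 5000 N/m
  E = 66 GPa = 6.6 × 10¹⁰ Pa
  delta = 1.496 mm = 0.001496 m
Substitute:
  I = (5 × 5000 × 4.9^4) / (384 × 0.001496 × (6.6 × 10¹⁰))
  I = 0.0003801 m⁴
Final answer: I = 0.0003801 m⁴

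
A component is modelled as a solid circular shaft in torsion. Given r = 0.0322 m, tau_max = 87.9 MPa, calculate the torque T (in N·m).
Model: a solid circular shaft in torsion, so tau_max = (2·T) / (π·r^3).
Solve for T: T = (π·tau_max·r^3) / 2.
Convert to SI units:
  tau_max = 87.9 MPa = 8.79 × 10⁷ Pa
Substitute:
  T = (π × (8.79 × 10⁷) × 0.0322^3) / 2
  T = 4610 N·m
Final answer: T = 4610 N·m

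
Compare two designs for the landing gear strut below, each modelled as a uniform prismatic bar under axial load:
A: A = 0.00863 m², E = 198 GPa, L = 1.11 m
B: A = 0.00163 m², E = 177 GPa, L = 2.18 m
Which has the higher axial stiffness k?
Model: a uniform prismatic bar under axial load, so k = (A·E) / L (SI units).
  A: k = (0.00863 × (1.98 × 10¹¹)) / 1.11 = 1.539 × 10⁹ N/m = 1539 MN/m
  B: k = (0.00163 × (1.77 × 10¹¹)) / 2.18 = 1.323 × 10⁸ N/m = 132.3 MN/m
1539 MN/m > 132.3 MN/m, so A is larger.
Final answer: A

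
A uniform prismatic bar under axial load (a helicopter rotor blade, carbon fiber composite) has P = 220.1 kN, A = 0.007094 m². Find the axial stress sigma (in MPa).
Model: a uniform prismatic bar under axial load, so sigma = P / A.
Convert to SI units:
  P = 220.1 kN = 220100 N
Substitute:
  sigma = 220100 / 0.007094
  sigma = 3.103 × 10⁷ Pa
Convert: sigma = 3.103 × 10⁷ Pa = 31.03 MPa
Final answer: sigma = 31.03 MPa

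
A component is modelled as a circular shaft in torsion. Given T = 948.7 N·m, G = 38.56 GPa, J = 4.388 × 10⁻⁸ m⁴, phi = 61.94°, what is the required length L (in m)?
Model: a circular shaft in torsion, so phi = (T·L) / (G·J).
Solve for L: L = (phi·G·J) / T.
Convert to SI units:
  G = 38.56 GPa = 3.856 × 10¹⁰ Pa
  phi = 61.94° = 1.081 rad
Substitute:
  L = (1.081 × (3.856 × 10¹⁰) × (4.388 × 10⁻⁸)) / 948.7
  L = 1.928 m
Final answer: L = 1.928 m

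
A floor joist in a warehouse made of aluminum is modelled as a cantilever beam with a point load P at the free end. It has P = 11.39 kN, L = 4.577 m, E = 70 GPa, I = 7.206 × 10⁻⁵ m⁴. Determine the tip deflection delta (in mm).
Model: a cantilever beam with a point load P at the free end, so delta = (P·L^3) / (3·E·I).
Convert to SI units:
  P = 11.39 kN = 11390 N
  E = 70 GPa = 7 × 10¹⁰ Pa
Substitute:
  delta = (11390 × 4.577^3) / (3 × (7 × 10¹⁰) × (7.206 × 10⁻⁵))
  delta = 0.07217 m
Convert: delta = 0.07217 m = 72.17 mm
Final answer: delta = 72.17 mm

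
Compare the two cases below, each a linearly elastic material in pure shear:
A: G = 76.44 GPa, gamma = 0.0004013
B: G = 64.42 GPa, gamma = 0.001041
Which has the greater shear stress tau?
Model: a linearly elastic material in pure shear, so tau = G·gamma (SI units).
  A: tau = (7.644 × 10¹⁰) × 0.0004013 = 3.068 × 10⁷ Pa = 30.68 MPa
  B: tau = (6.442 × 10¹⁰) × 0.001041 = 6.706 × 10⁷ Pa = 67.06 MPa
67.06 MPa > 30.68 MPa, so B is larger.
Final answer: B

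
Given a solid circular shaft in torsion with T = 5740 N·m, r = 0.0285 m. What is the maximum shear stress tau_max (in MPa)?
Model: a solid circular shaft in torsion, so tau_max = (2·T) / (π·r^3).
Substitute:
  tau_max = (2 × 5740) / (π × 0.0285^3)
  tau_max = 1.579 × 10⁸ Pa
Convert: tau_max = 1.579 × 10⁸ Pa = 157.9 MPa
Final answer: tau_max = 157.9 MPa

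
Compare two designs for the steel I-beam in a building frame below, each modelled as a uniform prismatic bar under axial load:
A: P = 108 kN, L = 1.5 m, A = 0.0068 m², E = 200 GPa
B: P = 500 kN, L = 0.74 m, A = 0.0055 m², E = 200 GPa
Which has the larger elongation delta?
Model: a uniform prismatic bar under axial load, so delta = (P·L) / (A·E) (SI units).
  A: delta = (108000 × 1.5) / (0.0068 × (2 × 10¹¹)) = 0.0001191 m = 0.1191 mm
  B: delta = (500000 × 0.74) / (0.0055 × (2 × 10¹¹)) = 0.0003364 m = 0.3364 mm
0.3364 mm > 0.1191 mm, so B is larger.
Final answer: B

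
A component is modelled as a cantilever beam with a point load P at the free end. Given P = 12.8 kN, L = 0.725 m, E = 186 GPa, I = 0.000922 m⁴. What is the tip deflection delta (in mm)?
Model: a cantilever beam with a point load P at the free end, so delta = (P·L^3) / (3·E·I).
Convert to SI units:
  P = 12.8 kN = 12800 N
  E = 186 GPa = 1.86 × 10¹¹ Pa
Substitute:
  delta = (12800 × 0.725^3) / (3 × (1.86 × 10¹¹) × 0.000922)
  delta = 9.481 × 10⁻⁶ m
Convert: delta = 9.481 × 10⁻⁶ m = 0.009481 mm
Final answer: delta = 0.009481 mm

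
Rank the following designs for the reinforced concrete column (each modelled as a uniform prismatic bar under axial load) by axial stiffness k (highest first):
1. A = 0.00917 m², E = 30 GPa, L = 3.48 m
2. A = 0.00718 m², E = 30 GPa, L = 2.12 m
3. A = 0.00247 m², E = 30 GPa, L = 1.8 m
Model: a uniform prismatic bar under axial load, so k = (A·E) / L (SI units).
  Case 1: k = (0.00917 × (3 × 10¹⁰)) / 3.48 = 7.905 × 10⁷ N/m = 79.05 MN/m
  Case 2: k = (0.00718 × (3 × 10¹⁰)) / 2.12 = 1.016 × 10⁸ N/m = 101.6 MN/m
  Case 3: k = (0.00247 × (3 × 10¹⁰)) / 1.8 = 4.117 × 10⁷ N/m = 41.17 MN/m
Ordering: 101.6 MN/m (case 2) > 79.05 MN/m (case 1) > 41.17 MN/m (case 3)
Final answer: 2, 1, 3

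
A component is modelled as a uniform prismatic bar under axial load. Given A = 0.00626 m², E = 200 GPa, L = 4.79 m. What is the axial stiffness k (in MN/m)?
Model: a uniform prismatic bar under axial load, so k = (A·E) / L.
Convert to SI units:
  E = 200 GPa = 2 × 10¹¹ Pa
Substitute:
  k = (0.00626 × (2 × 10¹¹)) / 4.79
  k = 2.614 × 10⁸ N/m
Convert: k = 2.614 × 10⁸ N/m = 261.4 MN/m
Final answer: k = 261.4 MN/m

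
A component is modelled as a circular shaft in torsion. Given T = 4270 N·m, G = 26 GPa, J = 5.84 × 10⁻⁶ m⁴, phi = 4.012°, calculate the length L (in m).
Model: a circular shaft in torsion, so phi = (T·L) / (G·J).
Solve for L: L = (phi·G·J) / T.
Convert to SI units:
  G = 26 GPa = 2.6 × 10¹⁰ Pa
  phi = 4.012° = 0.07002 rad
Substitute:
  L = (0.07002 × (2.6 × 10¹⁰) × (5.84 × 10⁻⁶)) / 4270
  L = 2.49 m
Final answer: L = 2.49 m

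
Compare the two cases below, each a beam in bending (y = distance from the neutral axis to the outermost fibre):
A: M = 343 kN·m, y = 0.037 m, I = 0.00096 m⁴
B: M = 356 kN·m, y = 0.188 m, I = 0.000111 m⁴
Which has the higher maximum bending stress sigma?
Model: a beam in bending (y = distance from the neutral axis to the outermost fibre), so sigma = (M·y) / I (SI units).
  A: sigma = (343000 × 0.037) / 0.00096 = 1.322 × 10⁷ Pa = 13.22 MPa
  B: sigma = (356000 × 0.188) / 0.000111 = 6.03 × 10⁸ Pa = 603 MPa
603 MPa > 13.22 MPa, so B is larger.
Final answer: B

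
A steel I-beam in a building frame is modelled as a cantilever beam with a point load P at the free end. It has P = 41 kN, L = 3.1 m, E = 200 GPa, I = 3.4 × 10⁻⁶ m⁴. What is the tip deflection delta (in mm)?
Model: a cantilever beam with a point load P at the free end, so delta = (P·L^3) / (3·E·I).
Convert to SI units:
  P = 41 kN = 41000 N
  E = 200 GPa = 2 × 10¹¹ Pa
Substitute:
  delta = (41000 × 3.1^3) / (3 × (2 × 10¹¹) × (3.4 × 10⁻⁶))
  delta = 0.5987 m
Convert: delta = 0.5987 m = 598.7 mm
Final answer: delta = 598.7 mm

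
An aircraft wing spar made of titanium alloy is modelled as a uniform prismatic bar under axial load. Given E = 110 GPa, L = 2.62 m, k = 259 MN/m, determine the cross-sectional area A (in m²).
Model: a uniform prismatic bar under axial load, so k = (A·E) / L.
Solve for A: A = (k·L) / E.
Convert to SI units:
  E = 110 GPa = 1.1 × 10¹¹ Pa
  k = 259 MN/m = 2.59 × 10⁸ N/m
Substitute:
  A = ((2.59 × 10⁸) × 2.62) / (1.1 × 10¹¹)
  A = 0.006169 m²
Final answer: A = 0.006169 m²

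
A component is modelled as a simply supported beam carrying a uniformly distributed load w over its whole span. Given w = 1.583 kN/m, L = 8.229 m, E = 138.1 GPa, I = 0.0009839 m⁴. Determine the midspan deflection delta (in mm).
Model: a simply supported beam carrying a uniformly distributed load w over its whole span, so delta = (5·w·L^4) / (384·E·I).
Convert to SI units:
  w = 1.583 kN/m = 1583 N/m
  E = 138.1 GPa = 1.381 × 10¹¹ Pa
Substitute:
  delta = (5 × 1583 × 8.229^4) / (384 × (1.381 × 10¹¹) × 0.0009839)
  delta = 0.0006956 m
Convert: delta = 0.0006956 m = 0.6956 mm
Final answer: delta = 0.6956 mm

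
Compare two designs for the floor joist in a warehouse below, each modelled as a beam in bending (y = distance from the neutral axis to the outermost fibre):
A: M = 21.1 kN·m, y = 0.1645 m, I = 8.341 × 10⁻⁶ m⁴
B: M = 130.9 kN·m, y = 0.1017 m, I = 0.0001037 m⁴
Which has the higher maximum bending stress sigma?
Model: a beam in bending (y = distance from the neutral axis to the outermost fibre), so sigma = (M·y) / I (SI units).
  A: sigma = (21100 × 0.1645) / (8.341 × 10⁻⁶) = 4.161 × 10⁸ Pa = 416.1 MPa
  B: sigma = (130900 × 0.1017) / 0.0001037 = 1.284 × 10⁸ Pa = 128.4 MPa
416.1 MPa > 128.4 MPa, so A is larger.
Final answer: A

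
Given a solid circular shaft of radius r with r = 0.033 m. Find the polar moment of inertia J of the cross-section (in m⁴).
Model: a solid circular shaft of radius r, so J = (π·r^4) / 2.
Substitute:
  J = (π × 0.033^4) / 2
  J = 1.863 × 10⁻⁶ m⁴
Final answer: J = 1.863 × 10⁻⁶ m⁴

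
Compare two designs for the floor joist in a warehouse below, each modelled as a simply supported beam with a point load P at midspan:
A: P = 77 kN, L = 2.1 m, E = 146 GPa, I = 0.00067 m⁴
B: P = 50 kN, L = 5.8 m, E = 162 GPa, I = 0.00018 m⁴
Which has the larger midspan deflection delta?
Model: a simply supported beam with a point load P at midspan, so delta = (P·L^3) / (48·E·I) (SI units).
  A: delta = (77000 × 2.1^3) / (48 × (1.46 × 10¹¹) × 0.00067) = 0.0001519 m = 0.1519 mm
  B: delta = (50000 × 5.8^3) / (48 × (1.62 × 10¹¹) × 0.00018) = 0.00697 m = 6.97 mm
6.97 mm > 0.1519 mm, so B is larger.
Final answer: B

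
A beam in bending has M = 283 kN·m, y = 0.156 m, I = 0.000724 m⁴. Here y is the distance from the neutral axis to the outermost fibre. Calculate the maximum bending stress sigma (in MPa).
Model: a beam in bending, so sigma = (M·y) / I.
Convert to SI units:
  M = 283 kN·m = 283000 N·m
Substitute:
  sigma = (283000 × 0.156) / 0.000724
  sigma = 6.098 × 10⁷ Pa
Convert: sigma = 6.098 × 10⁷ Pa = 60.98 MPa
Final answer: sigma = 60.98 MPa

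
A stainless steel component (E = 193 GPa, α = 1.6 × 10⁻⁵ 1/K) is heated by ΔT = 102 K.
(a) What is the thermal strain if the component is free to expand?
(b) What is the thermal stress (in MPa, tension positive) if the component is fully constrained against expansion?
(a) Free thermal strain ε_th = α·ΔT = (1.6 × 10⁻⁵) × 102 = 0.001632
(b) Fully constrained, the expansion is suppressed, so σ = -E·α·ΔT. Convert E = 193 GPa = 1.93 × 10¹¹ Pa.
  σ = -(1.93 × 10¹¹) × (1.6 × 10⁻⁵) × 102 = -3.15 × 10⁸ Pa = -315 MPa (compressive)
Final answer: (a) ε_th = 0.001632, (b) σ = -315 MPa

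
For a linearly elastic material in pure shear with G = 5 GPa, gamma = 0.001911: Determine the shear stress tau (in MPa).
Model: a linearly elastic material in pure shear, so tau = G·gamma.
Convert to SI units:
  G = 5 GPa = 5 × 10⁹ Pa
Substitute:
  tau = (5 × 10⁹) × 0.001911
  tau = 9.555 × 10⁶ Pa
Convert: tau = 9.555 × 10⁶ Pa = 9.555 MPa
Final answer: tau = 9.555 MPa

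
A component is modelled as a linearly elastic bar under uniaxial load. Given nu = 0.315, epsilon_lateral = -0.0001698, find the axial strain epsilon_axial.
Model: a linearly elastic bar under uniaxial load, so epsilon_lateral = -nu·epsilon_axial.
Solve for epsilon_axial: epsilon_axial = -epsilon_lateral / nu.
Substitute:
  epsilon_axial = -(-0.0001698) / 0.315
  epsilon_axial = 0.000539
Final answer: epsilon_axial = 0.000539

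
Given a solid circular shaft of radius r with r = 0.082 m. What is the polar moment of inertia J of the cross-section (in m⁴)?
Model: a solid circular shaft of radius r, so J = (π·r^4) / 2.
Substitute:
  J = (π × 0.082^4) / 2
  J = 7.102 × 10⁻⁵ m⁴
Final answer: J = 7.102 × 10⁻⁵ m⁴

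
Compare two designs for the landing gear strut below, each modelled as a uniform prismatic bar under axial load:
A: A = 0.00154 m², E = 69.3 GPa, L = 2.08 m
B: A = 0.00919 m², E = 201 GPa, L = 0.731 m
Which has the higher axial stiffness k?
Model: a uniform prismatic bar under axial load, so k = (A·E) / L (SI units).
  A: k = (0.00154 × (6.93 × 10¹⁰)) / 2.08 = 5.131 × 10⁷ N/m = 51.31 MN/m
  B: k = (0.00919 × (2.01 × 10¹¹)) / 0.731 = 2.527 × 10⁹ N/m = 2527 MN/m
2527 MN/m > 51.31 MN/m, so B is larger.
Final answer: B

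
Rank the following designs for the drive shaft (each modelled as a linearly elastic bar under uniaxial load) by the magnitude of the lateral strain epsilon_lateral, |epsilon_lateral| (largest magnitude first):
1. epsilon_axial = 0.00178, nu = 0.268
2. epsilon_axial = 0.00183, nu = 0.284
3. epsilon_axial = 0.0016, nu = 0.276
Model: a linearly elastic bar under uniaxial load, so epsilon_lateral = -nu·epsilon_axial (SI units).
  Case 1: epsilon_lateral = -(0.268 × 0.00178) = -0.000477
  Case 2: epsilon_lateral = -(0.284 × 0.00183) = -0.0005197
  Case 3: epsilon_lateral = -(0.276 × 0.0016) = -0.0004416
Ordering by |epsilon_lateral|: 0.0005197 (case 2) > 0.000477 (case 1) > 0.0004416 (case 3)
Final answer: 2, 1, 3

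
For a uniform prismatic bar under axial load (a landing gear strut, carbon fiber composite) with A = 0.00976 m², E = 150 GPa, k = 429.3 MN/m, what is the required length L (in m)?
Model: a uniform prismatic bar under axial load, so k = (A·E) / L.
Solve for L: L = (A·E) / k.
Convert to SI units:
  E = 150 GPa = 1.5 × 10¹¹ Pa
  k = 429.3 MN/m = 4.293 × 10⁸ N/m
Substitute:
  L = (0.00976 × (1.5 × 10¹¹)) / (4.293 × 10⁸)
  L = 3.41 m
Final answer: L = 3.41 m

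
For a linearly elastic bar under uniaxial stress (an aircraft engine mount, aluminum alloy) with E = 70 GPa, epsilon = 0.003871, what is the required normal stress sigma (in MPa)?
Model: a linearly elastic bar under uniaxial stress, so epsilon = sigma / E.
Solve for sigma: sigma = epsilon·E.
Convert to SI units:
  E = 70 GPa = 7 × 10¹⁰ Pa
Substitute:
  sigma = 0.003871 × (7 × 10¹⁰)
  sigma = 2.71 × 10⁸ Pa
Convert: sigma = 2.71 × 10⁸ Pa = 271 MPa
Final answer: sigma = 271 MPa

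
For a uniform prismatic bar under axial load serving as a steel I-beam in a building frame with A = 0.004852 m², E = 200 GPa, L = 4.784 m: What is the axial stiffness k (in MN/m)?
Model: a uniform prismatic bar under axial load, so k = (A·E) / L.
Convert to SI units:
  E = 200 GPa = 2 × 10¹¹ Pa
Substitute:
  k = (0.004852 × (2 × 10¹¹)) / 4.784
  k = 2.028 × 10⁸ N/m
Convert: k = 2.028 × 10⁸ N/m = 202.8 MN/m
Final answer: k = 202.8 MN/m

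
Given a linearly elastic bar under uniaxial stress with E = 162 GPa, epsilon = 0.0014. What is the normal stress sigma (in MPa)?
Model: a linearly elastic bar under uniaxial stress, so sigma = E·epsilon.
Convert to SI units:
  E = 162 GPa = 1.62 × 10¹¹ Pa
Substitute:
  sigma = (1.62 × 10¹¹) × 0.0014
  sigma = 2.268 × 10⁸ Pa
Convert: sigma = 2.268 × 10⁸ Pa = 226.8 MPa
Final answer: sigma = 226.8 MPa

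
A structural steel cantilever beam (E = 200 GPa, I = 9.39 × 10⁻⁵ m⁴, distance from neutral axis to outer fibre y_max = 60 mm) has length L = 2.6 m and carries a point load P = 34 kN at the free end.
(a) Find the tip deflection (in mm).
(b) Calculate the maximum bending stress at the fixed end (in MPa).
(a) Tip deflection of a cantilever with an end point load: δ = P·L^3 / (3·E·I). Convert P = 34 kN = 34000 N, E = 200 GPa = 2 × 10¹¹ Pa.
  δ = (34000 × 2.6^3) / (3 × (2 × 10¹¹) × (9.39 × 10⁻⁵)) = 0.01061 m = 10.61 mm
(b) Maximum bending moment at the fixed end: M = P·L = 34000 × 2.6 = 88400 N·m. Convert y_max = 60 mm = 0.06 m.
  σ = M·y_max / I = (88400 × 0.06) / (9.39 × 10⁻⁵) = 5.649 × 10⁷ Pa = 56.49 MPa
Final answer: (a) δ = 10.61 mm, (b) σ = 56.49 MPa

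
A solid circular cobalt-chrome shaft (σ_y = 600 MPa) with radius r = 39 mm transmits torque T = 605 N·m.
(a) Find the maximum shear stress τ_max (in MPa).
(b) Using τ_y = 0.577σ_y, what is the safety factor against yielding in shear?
(a) For a solid circular shaft, τ_max = T·r/J with J = π·r^4/2, i.e. τ_max = 2·T / (π·r^3). Convert r = 39 mm = 0.039 m.
  τ_max = (2 × 605) / (π × 0.039^3) = 6.493 × 10⁶ Pa = 6.493 MPa
(b) τ_y = 0.577 × 600 = 346.2 MPa
  SF = τ_y/τ_max = 346.2 / 6.493 = 53.32
Final answer: (a) τ_max = 6.493 MPa, (b) SF = 53.32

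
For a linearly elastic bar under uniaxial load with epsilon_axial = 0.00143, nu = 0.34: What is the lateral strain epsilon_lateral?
Model: a linearly elastic bar under uniaxial load, so epsilon_lateral = -nu·epsilon_axial.
Substitute:
  epsilon_lateral = -(0.34 × 0.00143)
  epsilon_lateral = -0.0004862
Final answer: epsilon_lateral = -0.0004862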